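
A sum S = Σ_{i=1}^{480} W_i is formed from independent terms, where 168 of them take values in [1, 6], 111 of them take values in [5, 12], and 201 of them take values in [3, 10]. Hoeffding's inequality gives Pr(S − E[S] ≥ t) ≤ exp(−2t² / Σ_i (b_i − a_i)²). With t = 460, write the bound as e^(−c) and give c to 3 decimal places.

Σ(b_i − a_i)² = 168·5² + 111·7² + 201·7² = 19488.
c = 2t² / 19488 = 2·460² / 19488 = 21.7159.

21.716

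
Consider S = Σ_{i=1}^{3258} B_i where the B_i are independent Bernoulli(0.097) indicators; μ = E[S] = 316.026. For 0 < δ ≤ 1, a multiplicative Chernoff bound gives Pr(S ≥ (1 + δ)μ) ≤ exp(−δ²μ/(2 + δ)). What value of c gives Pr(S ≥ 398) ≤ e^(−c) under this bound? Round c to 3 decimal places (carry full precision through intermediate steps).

9.411

Write 398 = (1 + δ)μ, so δ = 398/316.026 − 1 = 0.2593901…
Then the exponent is δ²μ/(2 + δ) = (398 − μ)² / (μ·(2 + δ)) = 9.411053.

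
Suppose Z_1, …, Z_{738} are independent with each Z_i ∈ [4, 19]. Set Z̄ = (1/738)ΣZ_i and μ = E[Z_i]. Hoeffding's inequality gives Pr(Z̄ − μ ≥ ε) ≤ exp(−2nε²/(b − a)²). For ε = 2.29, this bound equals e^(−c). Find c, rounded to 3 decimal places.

c = 2nε²/(b − a)² = 2·738·2.29² / 15² = 34.4013.

34.401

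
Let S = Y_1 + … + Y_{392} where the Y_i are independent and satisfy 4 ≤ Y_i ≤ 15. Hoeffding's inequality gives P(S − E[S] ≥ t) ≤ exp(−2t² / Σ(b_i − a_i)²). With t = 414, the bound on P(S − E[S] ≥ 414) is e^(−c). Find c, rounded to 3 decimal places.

Σ(b_i − a_i)² = 392·(11)² = 47432.
c = 2t²/47432 = 2·414²/47432 = 7.2270.

7.227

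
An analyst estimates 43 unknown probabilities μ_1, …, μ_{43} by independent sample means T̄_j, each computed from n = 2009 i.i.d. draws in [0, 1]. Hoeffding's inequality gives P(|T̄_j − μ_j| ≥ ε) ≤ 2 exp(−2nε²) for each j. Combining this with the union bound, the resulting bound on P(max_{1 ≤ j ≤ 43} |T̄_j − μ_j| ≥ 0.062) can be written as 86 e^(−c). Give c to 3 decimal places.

15.445

Union bound over the 43 events: P(max_{1 ≤ j ≤ 43} |T̄_j − μ_j| ≥ 0.062) ≤ 43·2·exp(−2nε²) = 86 exp(−2·2009·0.062²).
So c = 2·2009·0.062² = 15.4452.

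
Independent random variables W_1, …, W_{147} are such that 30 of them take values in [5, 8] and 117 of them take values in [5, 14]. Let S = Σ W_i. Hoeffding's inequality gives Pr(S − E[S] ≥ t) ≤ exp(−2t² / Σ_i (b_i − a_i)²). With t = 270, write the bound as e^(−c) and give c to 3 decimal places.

14.958

Σ(b_i − a_i)² = 30·3² + 117·9² = 9747.
c = 2t² / 9747 = 2·270² / 9747 = 14.9584.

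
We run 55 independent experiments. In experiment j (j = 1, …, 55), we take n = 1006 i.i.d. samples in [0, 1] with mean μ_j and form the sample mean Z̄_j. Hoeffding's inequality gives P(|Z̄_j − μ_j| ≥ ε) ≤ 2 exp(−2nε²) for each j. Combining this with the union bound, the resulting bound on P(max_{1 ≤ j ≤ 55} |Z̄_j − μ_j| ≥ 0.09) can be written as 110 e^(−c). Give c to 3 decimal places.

16.297

Union bound over the 55 events: P(max_{1 ≤ j ≤ 55} |Z̄_j − μ_j| ≥ 0.09) ≤ 55·2·exp(−2nε²) = 110 exp(−2·1006·0.09²).
So c = 2·1006·0.09² = 16.2972.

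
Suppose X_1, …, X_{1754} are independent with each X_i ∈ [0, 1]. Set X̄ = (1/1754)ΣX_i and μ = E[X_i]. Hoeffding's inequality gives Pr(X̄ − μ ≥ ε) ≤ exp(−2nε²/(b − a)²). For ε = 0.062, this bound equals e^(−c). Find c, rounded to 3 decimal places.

c = 2nε²/(b − a)² = 2·1754·0.062² / 1² = 13.4848.

13.485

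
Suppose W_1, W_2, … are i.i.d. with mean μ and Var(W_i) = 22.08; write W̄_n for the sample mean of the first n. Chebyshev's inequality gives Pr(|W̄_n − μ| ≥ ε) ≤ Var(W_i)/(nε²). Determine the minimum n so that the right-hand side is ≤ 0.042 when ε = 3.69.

Require 22.08/(n·3.69²) ≤ 0.042, i.e. n ≥ 22.08/(0.042·3.69²) = 38.610.
The smallest integer n is 39.

39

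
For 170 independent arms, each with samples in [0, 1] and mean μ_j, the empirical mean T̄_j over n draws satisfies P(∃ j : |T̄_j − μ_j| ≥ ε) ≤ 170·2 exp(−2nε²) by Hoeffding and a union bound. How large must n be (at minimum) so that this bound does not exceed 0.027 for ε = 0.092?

Need 2·170·exp(−2nε²) ≤ 0.027, i.e. exp(−2nε²) ≤ 0.027/340.
So 2nε² ≥ ln(340/0.027) = 9.440864.
Hence n ≥ 9.440864/(2·0.092²) = 557.707.
The smallest integer n is 558.

558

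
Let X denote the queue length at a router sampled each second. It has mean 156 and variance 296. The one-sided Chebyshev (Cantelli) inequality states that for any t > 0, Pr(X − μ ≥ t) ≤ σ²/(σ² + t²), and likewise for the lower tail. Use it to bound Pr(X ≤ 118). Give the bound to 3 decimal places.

0.170

Here σ² = 296 and t = 38, so σ² + t² = 1740.
Cantelli's bound: 296/1740 = 0.1701.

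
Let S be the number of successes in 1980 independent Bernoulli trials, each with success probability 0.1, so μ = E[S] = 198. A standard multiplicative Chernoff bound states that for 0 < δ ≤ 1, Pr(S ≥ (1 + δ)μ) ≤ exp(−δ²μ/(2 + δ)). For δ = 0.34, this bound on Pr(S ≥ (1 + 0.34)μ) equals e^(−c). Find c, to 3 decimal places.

c = δ²μ/(2 + δ) = 0.34²·198/(2 + 0.34) = 9.7815.

9.782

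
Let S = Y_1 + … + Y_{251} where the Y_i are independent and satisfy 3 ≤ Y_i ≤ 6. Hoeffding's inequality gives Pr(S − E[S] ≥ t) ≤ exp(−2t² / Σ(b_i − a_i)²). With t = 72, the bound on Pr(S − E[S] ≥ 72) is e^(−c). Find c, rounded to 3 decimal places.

Σ(b_i − a_i)² = 251·(3)² = 2259.
c = 2t²/2259 = 2·72²/2259 = 4.5896.

4.590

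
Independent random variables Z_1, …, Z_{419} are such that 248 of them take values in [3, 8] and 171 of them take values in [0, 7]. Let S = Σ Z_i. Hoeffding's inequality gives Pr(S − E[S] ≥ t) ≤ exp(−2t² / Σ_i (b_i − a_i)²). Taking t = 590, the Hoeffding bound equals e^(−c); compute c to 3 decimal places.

47.754

Σ(b_i − a_i)² = 248·5² + 171·7² = 14579.
c = 2t² / 14579 = 2·590² / 14579 = 47.7536.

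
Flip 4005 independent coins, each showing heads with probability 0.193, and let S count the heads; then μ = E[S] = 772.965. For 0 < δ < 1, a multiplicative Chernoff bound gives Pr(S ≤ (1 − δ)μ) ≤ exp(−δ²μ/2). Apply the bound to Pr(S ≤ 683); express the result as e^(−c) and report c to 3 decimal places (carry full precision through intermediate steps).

5.235

Write 683 = (1 − δ)μ, so δ = 1 − 683/772.965 = 0.1163895…
Then the exponent is δ²μ/2 = (μ − 683)²/(2μ) = 5.235490.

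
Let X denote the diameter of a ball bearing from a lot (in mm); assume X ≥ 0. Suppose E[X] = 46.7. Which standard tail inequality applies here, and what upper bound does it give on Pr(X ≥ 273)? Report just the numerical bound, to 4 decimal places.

0.1711

Only the mean of a non-negative variable is known, so Markov's inequality is the applicable tail bound.
Markov's inequality: for a non-negative random variable, Pr(X ≥ a) ≤ E[X]/a.
Here E[X] = 46.7 and a = 273, so the bound is 46.7/273 = 0.1711.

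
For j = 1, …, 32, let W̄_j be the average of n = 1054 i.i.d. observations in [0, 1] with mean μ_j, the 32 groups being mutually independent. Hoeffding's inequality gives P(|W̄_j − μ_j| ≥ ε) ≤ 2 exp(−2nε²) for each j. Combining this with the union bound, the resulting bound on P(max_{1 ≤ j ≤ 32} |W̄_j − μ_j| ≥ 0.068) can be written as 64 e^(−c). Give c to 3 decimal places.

9.747

Union bound over the 32 events: P(max_{1 ≤ j ≤ 32} |W̄_j − μ_j| ≥ 0.068) ≤ 32·2·exp(−2nε²) = 64 exp(−2·1054·0.068²).
So c = 2·1054·0.068² = 9.7474.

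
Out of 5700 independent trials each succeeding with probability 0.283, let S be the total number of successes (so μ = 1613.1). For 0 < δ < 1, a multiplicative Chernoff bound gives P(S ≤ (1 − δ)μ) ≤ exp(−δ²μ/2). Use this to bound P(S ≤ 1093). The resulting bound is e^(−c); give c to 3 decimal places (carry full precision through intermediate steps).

Write 1093 = (1 − δ)μ, so δ = 1 − 1093/1613.1 = 0.3224227…
Then the exponent is δ²μ/2 = (μ − 1093)²/(2μ) = 83.846014.

83.846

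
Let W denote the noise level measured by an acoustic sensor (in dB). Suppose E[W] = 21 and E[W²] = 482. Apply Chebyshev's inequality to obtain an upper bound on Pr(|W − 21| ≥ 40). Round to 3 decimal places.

Var(W) = E[W²] − (E[W])² = 482 − 441 = 41.
Chebyshev's inequality: Pr(|W − μ| ≥ t) ≤ Var(W)/t² = 41/1600 = 0.0256.

0.026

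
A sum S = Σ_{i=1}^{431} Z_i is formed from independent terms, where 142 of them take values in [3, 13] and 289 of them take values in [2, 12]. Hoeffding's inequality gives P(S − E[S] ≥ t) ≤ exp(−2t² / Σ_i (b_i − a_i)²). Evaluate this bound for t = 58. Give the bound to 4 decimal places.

Σ(b_i − a_i)² = 142·10² + 289·10² = 43100.
Exponent = 2·58² / 43100 = 0.15610.
Bound = exp(−0.15610) = 0.85547.

0.8555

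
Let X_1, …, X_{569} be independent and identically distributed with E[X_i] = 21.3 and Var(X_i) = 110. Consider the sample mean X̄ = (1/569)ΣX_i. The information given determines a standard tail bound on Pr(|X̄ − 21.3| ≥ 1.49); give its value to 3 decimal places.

0.087

With mean and variance of each term known, Chebyshev's inequality bounds the deviation of the sum (or sample mean).
Var(X̄) = Var(X_i)/n = 110/569 = 0.19332.
Chebyshev: Pr(|X̄ − 21.3| ≥ 1.49) ≤ Var(X̄)/(1.49)² = 110/(569·1.49²) = 0.0871.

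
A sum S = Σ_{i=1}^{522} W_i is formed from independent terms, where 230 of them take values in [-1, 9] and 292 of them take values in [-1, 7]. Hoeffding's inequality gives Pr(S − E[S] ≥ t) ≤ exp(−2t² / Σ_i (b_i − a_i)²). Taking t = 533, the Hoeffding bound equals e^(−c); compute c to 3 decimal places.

Σ(b_i − a_i)² = 230·10² + 292·8² = 41688.
c = 2t² / 41688 = 2·533² / 41688 = 13.6293.

13.629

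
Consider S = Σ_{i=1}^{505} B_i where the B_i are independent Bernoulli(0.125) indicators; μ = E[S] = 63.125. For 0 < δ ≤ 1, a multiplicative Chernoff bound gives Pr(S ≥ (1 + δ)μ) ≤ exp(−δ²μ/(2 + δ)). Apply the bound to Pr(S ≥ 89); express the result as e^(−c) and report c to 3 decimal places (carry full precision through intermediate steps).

4.401

Write 89 = (1 + δ)μ, so δ = 89/63.125 − 1 = 0.409901…
Then the exponent is δ²μ/(2 + δ) = (89 − μ)² / (μ·(2 + δ)) = 4.401089.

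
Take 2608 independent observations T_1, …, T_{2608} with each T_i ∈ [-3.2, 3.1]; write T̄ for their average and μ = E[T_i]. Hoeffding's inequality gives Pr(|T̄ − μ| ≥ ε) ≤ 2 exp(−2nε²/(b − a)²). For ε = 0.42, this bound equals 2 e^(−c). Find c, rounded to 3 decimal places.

23.182

c = 2nε²/(b − a)² = 2·2608·0.42² / 6.3² = 23.1822.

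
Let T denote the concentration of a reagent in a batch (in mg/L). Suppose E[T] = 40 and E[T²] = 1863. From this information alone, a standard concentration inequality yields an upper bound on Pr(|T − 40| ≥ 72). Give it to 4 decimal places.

0.0507

The first two moments determine the variance, so Chebyshev's inequality is the sharpest standard bound available.
Var(T) = E[T²] − (E[T])² = 1863 − 1600 = 263.
Chebyshev's inequality: Pr(|T − μ| ≥ t) ≤ Var(T)/t² = 263/5184 = 0.0507.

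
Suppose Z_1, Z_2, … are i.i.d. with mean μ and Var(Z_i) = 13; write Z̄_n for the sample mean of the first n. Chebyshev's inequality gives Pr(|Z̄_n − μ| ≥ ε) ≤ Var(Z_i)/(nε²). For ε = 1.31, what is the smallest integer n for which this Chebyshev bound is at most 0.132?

Require 13/(n·1.31²) ≤ 0.132, i.e. n ≥ 13/(0.132·1.31²) = 57.389.
The smallest integer n is 58.

58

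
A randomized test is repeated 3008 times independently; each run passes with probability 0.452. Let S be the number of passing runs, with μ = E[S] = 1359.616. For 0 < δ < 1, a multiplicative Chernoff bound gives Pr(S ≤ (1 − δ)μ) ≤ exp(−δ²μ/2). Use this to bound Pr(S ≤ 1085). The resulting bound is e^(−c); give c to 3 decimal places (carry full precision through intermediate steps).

27.734

Write 1085 = (1 − δ)μ, so δ = 1 − 1085/1359.616 = 0.2019806…
Then the exponent is δ²μ/2 = (μ − 1085)²/(2μ) = 27.733547.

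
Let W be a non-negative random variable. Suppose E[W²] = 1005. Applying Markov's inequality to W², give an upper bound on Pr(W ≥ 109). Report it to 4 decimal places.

0.0846

Since W ≥ 0, the event {W ≥ 109} is the same as {W² ≥ 11881}.
Markov's inequality applied to W² gives Pr(W² ≥ 11881) ≤ E[W²]/11881 = 1005/11881 = 0.0846.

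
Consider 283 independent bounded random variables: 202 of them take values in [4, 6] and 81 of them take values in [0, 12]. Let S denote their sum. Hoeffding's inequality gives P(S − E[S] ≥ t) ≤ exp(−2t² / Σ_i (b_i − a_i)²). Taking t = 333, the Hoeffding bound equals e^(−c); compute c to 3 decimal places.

17.782

Σ(b_i − a_i)² = 202·2² + 81·12² = 12472.
c = 2t² / 12472 = 2·333² / 12472 = 17.7821.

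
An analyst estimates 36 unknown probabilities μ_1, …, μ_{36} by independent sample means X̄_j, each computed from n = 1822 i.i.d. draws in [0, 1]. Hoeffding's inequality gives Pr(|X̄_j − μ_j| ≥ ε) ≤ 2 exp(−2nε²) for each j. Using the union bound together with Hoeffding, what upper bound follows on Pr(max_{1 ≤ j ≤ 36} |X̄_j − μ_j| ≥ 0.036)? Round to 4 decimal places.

Per-experiment Hoeffding bound: 2·exp(−2·1822·0.036²) = 2·exp(−4.72262) = 0.017784.
Union bound over 36 events: 36·0.017784 = 0.64021.

0.6402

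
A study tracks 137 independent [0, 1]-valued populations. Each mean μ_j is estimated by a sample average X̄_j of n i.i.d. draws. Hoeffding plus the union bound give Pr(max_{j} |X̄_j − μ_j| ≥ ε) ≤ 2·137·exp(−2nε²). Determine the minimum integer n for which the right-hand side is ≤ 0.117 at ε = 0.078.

638

Need 2·137·exp(−2nε²) ≤ 0.117, i.e. exp(−2nε²) ≤ 0.117/274.
So 2nε² ≥ ln(274/0.117) = 7.758709.
Hence n ≥ 7.758709/(2·0.078²) = 637.632.
The smallest integer n is 638.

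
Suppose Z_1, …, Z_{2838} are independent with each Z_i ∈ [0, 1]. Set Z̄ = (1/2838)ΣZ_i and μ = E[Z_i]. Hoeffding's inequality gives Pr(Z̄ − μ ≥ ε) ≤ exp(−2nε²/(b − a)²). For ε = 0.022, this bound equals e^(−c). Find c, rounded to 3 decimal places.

c = 2nε²/(b − a)² = 2·2838·0.022² / 1² = 2.7472.

2.747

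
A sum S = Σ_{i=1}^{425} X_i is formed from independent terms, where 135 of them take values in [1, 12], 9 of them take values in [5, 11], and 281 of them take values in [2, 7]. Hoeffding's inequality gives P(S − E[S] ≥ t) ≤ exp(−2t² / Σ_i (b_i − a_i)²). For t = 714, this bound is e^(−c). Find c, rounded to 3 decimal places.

Σ(b_i − a_i)² = 135·11² + 9·6² + 281·5² = 23684.
c = 2t² / 23684 = 2·714² / 23684 = 43.0498.

43.050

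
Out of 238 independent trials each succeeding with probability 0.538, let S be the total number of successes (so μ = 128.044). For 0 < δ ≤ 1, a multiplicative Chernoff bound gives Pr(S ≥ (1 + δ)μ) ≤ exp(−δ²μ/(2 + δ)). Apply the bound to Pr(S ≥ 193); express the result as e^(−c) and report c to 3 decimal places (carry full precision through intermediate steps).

Write 193 = (1 + δ)μ, so δ = 193/128.044 − 1 = 0.5072944…
Then the exponent is δ²μ/(2 + δ) = (193 − μ)² / (μ·(2 + δ)) = 13.142379.

13.142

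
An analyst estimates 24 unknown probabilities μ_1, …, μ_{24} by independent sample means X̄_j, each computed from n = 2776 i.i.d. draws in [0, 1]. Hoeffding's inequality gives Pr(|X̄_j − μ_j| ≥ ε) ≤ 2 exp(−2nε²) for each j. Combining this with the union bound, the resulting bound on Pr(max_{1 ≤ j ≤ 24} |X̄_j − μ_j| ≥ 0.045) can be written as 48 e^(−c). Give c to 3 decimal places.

11.243

Union bound over the 24 events: Pr(max_{1 ≤ j ≤ 24} |X̄_j − μ_j| ≥ 0.045) ≤ 24·2·exp(−2nε²) = 48 exp(−2·2776·0.045²).
So c = 2·2776·0.045² = 11.2428.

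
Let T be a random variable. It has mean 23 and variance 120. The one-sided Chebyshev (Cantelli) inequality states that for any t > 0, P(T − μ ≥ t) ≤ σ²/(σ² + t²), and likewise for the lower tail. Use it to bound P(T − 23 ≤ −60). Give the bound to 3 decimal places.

Here σ² = 120 and t = 60, so σ² + t² = 3720.
Cantelli's bound: 120/3720 = 0.0323.

0.032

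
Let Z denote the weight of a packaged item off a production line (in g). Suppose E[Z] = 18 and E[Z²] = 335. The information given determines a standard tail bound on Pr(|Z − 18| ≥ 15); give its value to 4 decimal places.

0.0489

The first two moments determine the variance, so Chebyshev's inequality is the sharpest standard bound available.
Var(Z) = E[Z²] − (E[Z])² = 335 − 324 = 11.
Chebyshev's inequality: Pr(|Z − μ| ≥ t) ≤ Var(Z)/t² = 11/225 = 0.0489.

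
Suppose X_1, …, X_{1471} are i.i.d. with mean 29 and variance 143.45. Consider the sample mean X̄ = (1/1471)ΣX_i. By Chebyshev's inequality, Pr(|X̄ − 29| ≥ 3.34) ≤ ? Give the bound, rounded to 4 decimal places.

Var(X̄) = Var(X_i)/n = 143.45/1471 = 0.097519.
Chebyshev: Pr(|X̄ − 29| ≥ 3.34) ≤ Var(X̄)/(3.34)² = 143.45/(1471·3.34²) = 0.0087.

0.0087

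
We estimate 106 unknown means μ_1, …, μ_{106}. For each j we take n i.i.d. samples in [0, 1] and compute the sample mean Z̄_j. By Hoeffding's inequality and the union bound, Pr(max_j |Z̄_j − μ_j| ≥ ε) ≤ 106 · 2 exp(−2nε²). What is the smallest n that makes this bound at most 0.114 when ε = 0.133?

Need 2·106·exp(−2nε²) ≤ 0.114, i.e. exp(−2nε²) ≤ 0.114/212.
So 2nε² ≥ ln(212/0.114) = 7.528143.
Hence n ≥ 7.528143/(2·0.133²) = 212.792.
The smallest integer n is 213.

213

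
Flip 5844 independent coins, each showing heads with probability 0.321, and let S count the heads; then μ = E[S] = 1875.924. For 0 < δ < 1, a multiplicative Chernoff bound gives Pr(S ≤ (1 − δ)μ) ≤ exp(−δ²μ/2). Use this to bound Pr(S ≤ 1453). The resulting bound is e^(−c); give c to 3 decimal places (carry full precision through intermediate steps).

Write 1453 = (1 − δ)μ, so δ = 1 − 1453/1875.924 = 0.2254484…
Then the exponent is δ²μ/2 = (μ − 1453)²/(2μ) = 47.673762.

47.674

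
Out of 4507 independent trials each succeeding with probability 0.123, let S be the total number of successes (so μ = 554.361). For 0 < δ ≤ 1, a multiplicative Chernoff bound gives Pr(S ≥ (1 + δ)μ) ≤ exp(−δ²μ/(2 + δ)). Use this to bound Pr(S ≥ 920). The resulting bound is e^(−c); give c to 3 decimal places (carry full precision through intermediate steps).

Write 920 = (1 + δ)μ, so δ = 920/554.361 − 1 = 0.6595684…
Then the exponent is δ²μ/(2 + δ) = (920 − μ)² / (μ·(2 + δ)) = 90.677845.

90.678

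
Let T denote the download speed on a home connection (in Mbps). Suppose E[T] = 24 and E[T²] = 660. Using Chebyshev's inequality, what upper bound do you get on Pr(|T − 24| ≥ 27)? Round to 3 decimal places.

0.115

Var(T) = E[T²] − (E[T])² = 660 − 576 = 84.
Chebyshev's inequality: Pr(|T − μ| ≥ t) ≤ Var(T)/t² = 84/729 = 0.1152.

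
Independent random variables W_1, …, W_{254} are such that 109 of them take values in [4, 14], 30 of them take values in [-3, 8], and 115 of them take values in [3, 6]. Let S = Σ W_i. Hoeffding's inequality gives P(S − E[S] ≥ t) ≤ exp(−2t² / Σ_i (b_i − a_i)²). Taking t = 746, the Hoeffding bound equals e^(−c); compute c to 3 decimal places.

Σ(b_i − a_i)² = 109·10² + 30·11² + 115·3² = 15565.
c = 2t² / 15565 = 2·746² / 15565 = 71.5086.

71.509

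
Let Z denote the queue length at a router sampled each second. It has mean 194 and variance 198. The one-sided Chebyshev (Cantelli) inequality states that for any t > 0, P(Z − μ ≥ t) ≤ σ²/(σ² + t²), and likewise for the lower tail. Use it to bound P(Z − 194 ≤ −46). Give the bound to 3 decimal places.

Here σ² = 198 and t = 46, so σ² + t² = 2314.
Cantelli's bound: 198/2314 = 0.0856.

0.086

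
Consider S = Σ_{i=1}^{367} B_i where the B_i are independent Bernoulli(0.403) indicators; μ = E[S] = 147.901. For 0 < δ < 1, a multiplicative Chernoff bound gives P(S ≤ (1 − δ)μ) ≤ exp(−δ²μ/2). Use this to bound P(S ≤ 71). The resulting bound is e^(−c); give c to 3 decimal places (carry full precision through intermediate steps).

19.992

Write 71 = (1 − δ)μ, so δ = 1 − 71/147.901 = 0.5199492…
Then the exponent is δ²μ/2 = (μ − 71)²/(2μ) = 19.992305.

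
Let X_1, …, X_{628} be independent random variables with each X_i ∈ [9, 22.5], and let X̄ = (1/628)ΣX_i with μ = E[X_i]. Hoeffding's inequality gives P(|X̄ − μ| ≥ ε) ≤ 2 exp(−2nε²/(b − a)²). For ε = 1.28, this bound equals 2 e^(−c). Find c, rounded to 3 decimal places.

11.291

c = 2nε²/(b − a)² = 2·628·1.28² / 13.5² = 11.2913.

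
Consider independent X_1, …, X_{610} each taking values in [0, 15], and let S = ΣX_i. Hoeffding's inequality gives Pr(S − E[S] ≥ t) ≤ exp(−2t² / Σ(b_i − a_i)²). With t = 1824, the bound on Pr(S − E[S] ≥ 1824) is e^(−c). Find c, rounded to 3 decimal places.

48.481

Σ(b_i − a_i)² = 610·(15)² = 137250.
c = 2t²/137250 = 2·1824²/137250 = 48.4805.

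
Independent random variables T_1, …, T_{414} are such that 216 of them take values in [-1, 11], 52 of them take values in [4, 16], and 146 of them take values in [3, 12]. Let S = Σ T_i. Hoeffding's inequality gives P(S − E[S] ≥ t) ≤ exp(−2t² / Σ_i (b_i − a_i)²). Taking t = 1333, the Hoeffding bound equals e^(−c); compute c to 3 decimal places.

Σ(b_i − a_i)² = 216·12² + 52·12² + 146·9² = 50418.
c = 2t² / 50418 = 2·1333² / 50418 = 70.4863.

70.486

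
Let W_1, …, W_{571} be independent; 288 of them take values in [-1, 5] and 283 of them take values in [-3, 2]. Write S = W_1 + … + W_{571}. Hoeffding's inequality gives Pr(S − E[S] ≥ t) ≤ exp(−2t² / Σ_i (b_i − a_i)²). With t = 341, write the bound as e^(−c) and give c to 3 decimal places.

13.333

Σ(b_i − a_i)² = 288·6² + 283·5² = 17443.
c = 2t² / 17443 = 2·341² / 17443 = 13.3327.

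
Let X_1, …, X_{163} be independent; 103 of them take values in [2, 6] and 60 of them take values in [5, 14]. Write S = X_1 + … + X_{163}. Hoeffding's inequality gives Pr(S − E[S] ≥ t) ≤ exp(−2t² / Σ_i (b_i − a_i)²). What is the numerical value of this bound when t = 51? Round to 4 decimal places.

0.4496

Σ(b_i − a_i)² = 103·4² + 60·9² = 6508.
Exponent = 2·51² / 6508 = 0.79932.
Bound = exp(−0.79932) = 0.44963.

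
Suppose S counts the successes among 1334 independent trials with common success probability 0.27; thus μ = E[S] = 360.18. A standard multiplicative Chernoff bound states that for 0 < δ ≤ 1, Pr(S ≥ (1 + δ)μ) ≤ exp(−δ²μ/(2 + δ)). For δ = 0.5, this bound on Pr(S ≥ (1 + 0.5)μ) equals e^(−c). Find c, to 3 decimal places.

36.018

c = δ²μ/(2 + δ) = 0.5²·360.18/(2 + 0.5) = 36.0180.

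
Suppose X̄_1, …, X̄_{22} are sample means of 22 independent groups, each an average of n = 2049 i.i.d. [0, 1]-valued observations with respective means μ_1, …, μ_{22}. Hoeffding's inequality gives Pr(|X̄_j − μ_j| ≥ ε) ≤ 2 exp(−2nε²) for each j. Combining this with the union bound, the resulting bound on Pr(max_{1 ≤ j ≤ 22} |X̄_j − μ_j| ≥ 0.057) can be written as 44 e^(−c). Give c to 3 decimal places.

Union bound over the 22 events: Pr(max_{1 ≤ j ≤ 22} |X̄_j − μ_j| ≥ 0.057) ≤ 22·2·exp(−2nε²) = 44 exp(−2·2049·0.057²).
So c = 2·2049·0.057² = 13.3144.

13.314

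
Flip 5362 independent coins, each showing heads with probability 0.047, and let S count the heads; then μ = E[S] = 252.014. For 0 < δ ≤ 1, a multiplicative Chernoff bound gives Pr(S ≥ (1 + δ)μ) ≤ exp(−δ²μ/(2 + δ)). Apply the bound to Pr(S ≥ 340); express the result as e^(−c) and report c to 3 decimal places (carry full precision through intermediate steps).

13.077

Write 340 = (1 + δ)μ, so δ = 340/252.014 − 1 = 0.3491314…
Then the exponent is δ²μ/(2 + δ) = (340 − μ)² / (μ·(2 + δ)) = 13.076610.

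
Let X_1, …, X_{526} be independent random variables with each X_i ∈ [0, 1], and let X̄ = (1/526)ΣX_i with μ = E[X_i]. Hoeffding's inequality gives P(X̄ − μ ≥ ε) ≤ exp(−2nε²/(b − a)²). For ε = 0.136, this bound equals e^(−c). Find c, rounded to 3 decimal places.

c = 2nε²/(b − a)² = 2·526·0.136² / 1² = 19.4578.

19.458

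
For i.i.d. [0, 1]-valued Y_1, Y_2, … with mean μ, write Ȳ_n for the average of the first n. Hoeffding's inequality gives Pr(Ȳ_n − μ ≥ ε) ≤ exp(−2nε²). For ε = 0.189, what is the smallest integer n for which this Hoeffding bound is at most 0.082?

Require exp(−2nε²) ≤ 0.082, i.e. 2nε² ≥ ln(1/0.082) = 2.501036.
So n ≥ 2.501036 / (2·0.189²) = 35.008.
The smallest integer n is 36.

36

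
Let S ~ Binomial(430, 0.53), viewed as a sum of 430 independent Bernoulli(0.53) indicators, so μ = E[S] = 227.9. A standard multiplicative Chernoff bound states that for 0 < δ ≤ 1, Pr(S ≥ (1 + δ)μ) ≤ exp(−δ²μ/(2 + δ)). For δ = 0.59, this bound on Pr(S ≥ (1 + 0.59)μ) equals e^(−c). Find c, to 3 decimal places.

30.630

c = δ²μ/(2 + δ) = 0.59²·227.9/(2 + 0.59) = 30.6301.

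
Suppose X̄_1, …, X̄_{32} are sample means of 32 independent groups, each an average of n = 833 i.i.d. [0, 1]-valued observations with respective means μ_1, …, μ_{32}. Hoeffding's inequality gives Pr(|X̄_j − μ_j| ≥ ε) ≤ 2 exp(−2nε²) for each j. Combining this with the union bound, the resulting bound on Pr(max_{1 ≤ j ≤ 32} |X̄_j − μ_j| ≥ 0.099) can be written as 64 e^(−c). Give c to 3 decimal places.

Union bound over the 32 events: Pr(max_{1 ≤ j ≤ 32} |X̄_j − μ_j| ≥ 0.099) ≤ 32·2·exp(−2nε²) = 64 exp(−2·833·0.099²).
So c = 2·833·0.099² = 16.3285.

16.328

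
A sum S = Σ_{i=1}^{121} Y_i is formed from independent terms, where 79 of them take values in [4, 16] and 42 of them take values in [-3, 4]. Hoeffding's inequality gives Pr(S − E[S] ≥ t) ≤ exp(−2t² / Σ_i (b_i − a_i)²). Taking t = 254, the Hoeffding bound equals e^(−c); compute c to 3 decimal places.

9.605

Σ(b_i − a_i)² = 79·12² + 42·7² = 13434.
c = 2t² / 13434 = 2·254² / 13434 = 9.6049.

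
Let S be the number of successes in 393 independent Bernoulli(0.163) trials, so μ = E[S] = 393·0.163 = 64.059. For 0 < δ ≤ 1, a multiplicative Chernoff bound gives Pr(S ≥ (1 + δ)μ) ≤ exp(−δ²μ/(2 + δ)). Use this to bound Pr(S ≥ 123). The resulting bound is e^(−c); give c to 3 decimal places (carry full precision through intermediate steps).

Write 123 = (1 + δ)μ, so δ = 123/64.059 − 1 = 0.9201049…
Then the exponent is δ²μ/(2 + δ) = (123 − μ)² / (μ·(2 + δ)) = 18.571902.

18.572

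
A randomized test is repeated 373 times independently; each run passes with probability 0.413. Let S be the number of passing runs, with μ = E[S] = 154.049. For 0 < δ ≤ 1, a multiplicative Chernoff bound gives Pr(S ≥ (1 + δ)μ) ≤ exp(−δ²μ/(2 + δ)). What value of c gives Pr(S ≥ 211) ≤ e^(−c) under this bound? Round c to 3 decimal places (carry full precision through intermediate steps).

8.885

Write 211 = (1 + δ)μ, so δ = 211/154.049 − 1 = 0.3696941…
Then the exponent is δ²μ/(2 + δ) = (211 − μ)² / (μ·(2 + δ)) = 8.884880.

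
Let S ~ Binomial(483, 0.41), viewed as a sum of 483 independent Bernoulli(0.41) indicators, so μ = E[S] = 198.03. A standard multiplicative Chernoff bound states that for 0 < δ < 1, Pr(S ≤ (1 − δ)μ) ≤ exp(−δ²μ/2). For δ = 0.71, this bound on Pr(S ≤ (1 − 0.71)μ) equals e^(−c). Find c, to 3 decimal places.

49.913

c = δ²μ/2 = 0.71²·198.03/2 = 49.9135.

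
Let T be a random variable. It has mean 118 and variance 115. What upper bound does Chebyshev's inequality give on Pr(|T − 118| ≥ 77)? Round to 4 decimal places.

Chebyshev: Pr(|T − μ| ≥ t) ≤ Var(T)/t².
Bound = 115 / 5929 = 0.0194.

0.0194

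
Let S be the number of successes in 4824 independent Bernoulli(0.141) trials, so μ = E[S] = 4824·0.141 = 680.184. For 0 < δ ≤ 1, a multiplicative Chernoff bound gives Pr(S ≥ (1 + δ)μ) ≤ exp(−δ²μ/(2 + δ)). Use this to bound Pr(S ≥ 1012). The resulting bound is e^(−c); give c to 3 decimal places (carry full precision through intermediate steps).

65.065

Write 1012 = (1 + δ)μ, so δ = 1012/680.184 − 1 = 0.4878327…
Then the exponent is δ²μ/(2 + δ) = (1012 − μ)² / (μ·(2 + δ)) = 65.064944.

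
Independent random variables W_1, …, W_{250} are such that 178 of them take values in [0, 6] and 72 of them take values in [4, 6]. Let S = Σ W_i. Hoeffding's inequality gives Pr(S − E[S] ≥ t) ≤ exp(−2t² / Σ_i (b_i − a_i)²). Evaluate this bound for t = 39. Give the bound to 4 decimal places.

0.6349

Σ(b_i − a_i)² = 178·6² + 72·2² = 6696.
Exponent = 2·39² / 6696 = 0.45430.
Bound = exp(−0.45430) = 0.63489.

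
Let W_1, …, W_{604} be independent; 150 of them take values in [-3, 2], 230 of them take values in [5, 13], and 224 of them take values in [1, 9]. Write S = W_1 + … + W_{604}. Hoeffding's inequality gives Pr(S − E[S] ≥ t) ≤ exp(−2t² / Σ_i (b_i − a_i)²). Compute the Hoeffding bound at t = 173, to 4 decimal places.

0.1613

Σ(b_i − a_i)² = 150·5² + 230·8² + 224·8² = 32806.
Exponent = 2·173² / 32806 = 1.82461.
Bound = exp(−1.82461) = 0.16128.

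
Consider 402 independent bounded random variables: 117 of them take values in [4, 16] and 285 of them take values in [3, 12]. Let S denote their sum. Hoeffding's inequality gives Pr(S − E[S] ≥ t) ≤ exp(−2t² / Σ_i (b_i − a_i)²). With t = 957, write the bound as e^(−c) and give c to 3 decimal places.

45.869

Σ(b_i − a_i)² = 117·12² + 285·9² = 39933.
c = 2t² / 39933 = 2·957² / 39933 = 45.8693.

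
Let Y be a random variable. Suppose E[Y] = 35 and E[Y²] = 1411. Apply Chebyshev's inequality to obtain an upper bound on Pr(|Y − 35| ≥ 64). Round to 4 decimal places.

Var(Y) = E[Y²] − (E[Y])² = 1411 − 1225 = 186.
Chebyshev's inequality: Pr(|Y − μ| ≥ t) ≤ Var(Y)/t² = 186/4096 = 0.0454.

0.0454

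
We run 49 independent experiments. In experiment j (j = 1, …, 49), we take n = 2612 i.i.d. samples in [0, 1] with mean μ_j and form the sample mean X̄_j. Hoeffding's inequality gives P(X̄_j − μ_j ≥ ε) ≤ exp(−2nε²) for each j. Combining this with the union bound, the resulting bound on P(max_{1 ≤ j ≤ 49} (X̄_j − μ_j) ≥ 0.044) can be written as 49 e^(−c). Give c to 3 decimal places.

Union bound over the 49 events: P(max_{1 ≤ j ≤ 49} (X̄_j − μ_j) ≥ 0.044) ≤ 49·exp(−2nε²) = 49 exp(−2·2612·0.044²).
So c = 2·2612·0.044² = 10.1137.

10.114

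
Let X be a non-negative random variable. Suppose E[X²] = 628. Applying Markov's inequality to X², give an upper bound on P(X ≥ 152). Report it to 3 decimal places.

Since X ≥ 0, the event {X ≥ 152} is the same as {X² ≥ 23104}.
Markov's inequality applied to X² gives P(X² ≥ 23104) ≤ E[X²]/23104 = 628/23104 = 0.0272.

0.027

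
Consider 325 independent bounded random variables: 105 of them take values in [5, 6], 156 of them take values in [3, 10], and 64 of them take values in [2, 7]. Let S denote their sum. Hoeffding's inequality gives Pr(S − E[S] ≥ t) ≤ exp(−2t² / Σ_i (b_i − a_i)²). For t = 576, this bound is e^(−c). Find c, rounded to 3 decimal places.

70.976

Σ(b_i − a_i)² = 105·1² + 156·7² + 64·5² = 9349.
c = 2t² / 9349 = 2·576² / 9349 = 70.9757.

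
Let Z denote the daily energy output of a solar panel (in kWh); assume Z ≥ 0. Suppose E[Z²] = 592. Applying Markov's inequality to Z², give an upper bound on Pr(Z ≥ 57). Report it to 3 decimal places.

0.182

Since Z ≥ 0, the event {Z ≥ 57} is the same as {Z² ≥ 3249}.
Markov's inequality applied to Z² gives Pr(Z² ≥ 3249) ≤ E[Z²]/3249 = 592/3249 = 0.1822.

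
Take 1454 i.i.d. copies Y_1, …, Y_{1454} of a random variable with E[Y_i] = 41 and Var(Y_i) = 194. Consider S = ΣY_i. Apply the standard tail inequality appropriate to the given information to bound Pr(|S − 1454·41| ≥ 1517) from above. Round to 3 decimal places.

0.123

With mean and variance of each term known, Chebyshev's inequality bounds the deviation of the sum (or sample mean).
Var(S) = n·Var(Y_i) = 1454·194 = 282076.
Chebyshev: Pr(|S − 1454·41| ≥ 1517) ≤ Var(S)/1517² = 282076/2301289 = 0.1226.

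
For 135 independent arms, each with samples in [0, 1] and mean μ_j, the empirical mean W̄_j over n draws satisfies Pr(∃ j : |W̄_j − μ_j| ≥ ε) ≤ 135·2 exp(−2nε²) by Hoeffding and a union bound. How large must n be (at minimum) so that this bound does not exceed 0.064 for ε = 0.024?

7246

Need 2·135·exp(−2nε²) ≤ 0.064, i.e. exp(−2nε²) ≤ 0.064/270.
So 2nε² ≥ ln(270/0.064) = 8.347294.
Hence n ≥ 8.347294/(2·0.024²) = 7245.915.
The smallest integer n is 7246.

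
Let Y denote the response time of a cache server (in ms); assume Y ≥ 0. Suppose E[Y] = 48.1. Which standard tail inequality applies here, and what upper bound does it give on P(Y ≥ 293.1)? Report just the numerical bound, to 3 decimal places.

Only the mean of a non-negative variable is known, so Markov's inequality is the applicable tail bound.
Markov's inequality: for a non-negative random variable, P(Y ≥ a) ≤ E[Y]/a.
Here E[Y] = 48.1 and a = 293.1, so the bound is 48.1/293.1 = 0.1641.

0.164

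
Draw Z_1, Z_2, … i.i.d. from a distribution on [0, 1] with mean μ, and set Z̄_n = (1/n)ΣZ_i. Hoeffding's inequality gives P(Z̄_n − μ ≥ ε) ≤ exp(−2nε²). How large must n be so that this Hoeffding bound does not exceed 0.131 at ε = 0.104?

Require exp(−2nε²) ≤ 0.131, i.e. 2nε² ≥ ln(1/0.131) = 2.032558.
So n ≥ 2.032558 / (2·0.104²) = 93.961.
The smallest integer n is 94.

94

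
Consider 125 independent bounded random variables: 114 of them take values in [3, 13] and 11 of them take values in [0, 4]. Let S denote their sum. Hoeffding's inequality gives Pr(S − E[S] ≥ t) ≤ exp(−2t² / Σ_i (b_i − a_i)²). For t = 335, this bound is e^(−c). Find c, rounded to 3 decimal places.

Σ(b_i − a_i)² = 114·10² + 11·4² = 11576.
c = 2t² / 11576 = 2·335² / 11576 = 19.3893.

19.389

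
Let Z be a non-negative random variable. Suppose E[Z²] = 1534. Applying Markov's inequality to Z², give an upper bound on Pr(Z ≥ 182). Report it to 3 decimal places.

0.046

Since Z ≥ 0, the event {Z ≥ 182} is the same as {Z² ≥ 33124}.
Markov's inequality applied to Z² gives Pr(Z² ≥ 33124) ≤ E[Z²]/33124 = 1534/33124 = 0.0463.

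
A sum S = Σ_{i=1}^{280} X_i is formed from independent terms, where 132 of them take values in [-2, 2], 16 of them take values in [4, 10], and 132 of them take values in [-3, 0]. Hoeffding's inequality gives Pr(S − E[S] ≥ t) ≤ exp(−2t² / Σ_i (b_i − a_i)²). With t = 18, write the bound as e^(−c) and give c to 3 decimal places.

0.167

Σ(b_i − a_i)² = 132·4² + 16·6² + 132·3² = 3876.
c = 2t² / 3876 = 2·18² / 3876 = 0.1672.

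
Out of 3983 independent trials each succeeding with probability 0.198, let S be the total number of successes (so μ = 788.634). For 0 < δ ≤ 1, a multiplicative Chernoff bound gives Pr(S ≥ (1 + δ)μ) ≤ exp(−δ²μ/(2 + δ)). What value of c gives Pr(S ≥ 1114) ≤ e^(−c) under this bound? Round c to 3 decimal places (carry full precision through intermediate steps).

Write 1114 = (1 + δ)μ, so δ = 1114/788.634 − 1 = 0.4125691…
Then the exponent is δ²μ/(2 + δ) = (1114 − μ)² / (μ·(2 + δ)) = 55.640251.

55.640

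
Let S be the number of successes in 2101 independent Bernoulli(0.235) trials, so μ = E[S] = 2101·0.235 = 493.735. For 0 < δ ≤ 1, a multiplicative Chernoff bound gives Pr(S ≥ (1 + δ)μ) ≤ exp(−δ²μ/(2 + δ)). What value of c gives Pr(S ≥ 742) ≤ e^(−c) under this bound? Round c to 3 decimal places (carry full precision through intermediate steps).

Write 742 = (1 + δ)μ, so δ = 742/493.735 − 1 = 0.5028305…
Then the exponent is δ²μ/(2 + δ) = (742 − μ)² / (μ·(2 + δ)) = 49.877611.

49.878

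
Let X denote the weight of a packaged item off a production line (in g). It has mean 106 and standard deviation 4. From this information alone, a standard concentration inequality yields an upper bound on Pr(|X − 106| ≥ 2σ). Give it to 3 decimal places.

0.250

Mean and variance are known, so Chebyshev's inequality applies.
Chebyshev: Pr(|X − μ| ≥ t) ≤ Var(X)/t².
Var(X) = σ² = 4² = 16.
t = 2·4 = 8.
Bound = 16 / 64 = 0.2500.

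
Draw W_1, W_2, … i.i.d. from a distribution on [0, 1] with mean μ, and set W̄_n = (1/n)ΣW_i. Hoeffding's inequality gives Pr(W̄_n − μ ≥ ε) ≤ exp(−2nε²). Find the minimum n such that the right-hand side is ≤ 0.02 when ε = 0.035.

Require exp(−2nε²) ≤ 0.02, i.e. 2nε² ≥ ln(1/0.02) = 3.912023.
So n ≥ 3.912023 / (2·0.035²) = 1596.744.
The smallest integer n is 1597.

1597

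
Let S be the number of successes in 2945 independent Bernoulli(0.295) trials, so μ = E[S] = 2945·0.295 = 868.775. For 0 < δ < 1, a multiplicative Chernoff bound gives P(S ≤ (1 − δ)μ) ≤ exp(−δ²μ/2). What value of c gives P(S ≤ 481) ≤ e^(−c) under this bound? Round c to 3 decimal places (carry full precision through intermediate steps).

Write 481 = (1 − δ)μ, so δ = 1 − 481/868.775 = 0.4463469…
Then the exponent is δ²μ/2 = (μ − 481)²/(2μ) = 86.541078.

86.541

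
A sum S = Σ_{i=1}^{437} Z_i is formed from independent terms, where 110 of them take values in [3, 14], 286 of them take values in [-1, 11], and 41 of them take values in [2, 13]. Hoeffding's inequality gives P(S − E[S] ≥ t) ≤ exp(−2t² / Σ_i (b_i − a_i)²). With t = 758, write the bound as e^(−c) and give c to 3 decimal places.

Σ(b_i − a_i)² = 110·11² + 286·12² + 41·11² = 59455.
c = 2t² / 59455 = 2·758² / 59455 = 19.3277.

19.328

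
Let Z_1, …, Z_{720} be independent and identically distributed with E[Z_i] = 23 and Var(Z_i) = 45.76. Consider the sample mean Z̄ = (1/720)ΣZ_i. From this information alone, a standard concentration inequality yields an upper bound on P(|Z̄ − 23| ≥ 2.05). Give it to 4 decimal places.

0.0151

With mean and variance of each term known, Chebyshev's inequality bounds the deviation of the sum (or sample mean).
Var(Z̄) = Var(Z_i)/n = 45.76/720 = 0.063556.
Chebyshev: P(|Z̄ − 23| ≥ 2.05) ≤ Var(Z̄)/(2.05)² = 45.76/(720·2.05²) = 0.0151.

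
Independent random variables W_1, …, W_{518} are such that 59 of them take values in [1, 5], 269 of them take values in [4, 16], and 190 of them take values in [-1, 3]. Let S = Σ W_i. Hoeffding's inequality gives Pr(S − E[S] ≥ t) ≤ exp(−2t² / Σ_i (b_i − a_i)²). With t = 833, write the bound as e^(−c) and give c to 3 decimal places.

Σ(b_i − a_i)² = 59·4² + 269·12² + 190·4² = 42720.
c = 2t² / 42720 = 2·833² / 42720 = 32.4854.

32.485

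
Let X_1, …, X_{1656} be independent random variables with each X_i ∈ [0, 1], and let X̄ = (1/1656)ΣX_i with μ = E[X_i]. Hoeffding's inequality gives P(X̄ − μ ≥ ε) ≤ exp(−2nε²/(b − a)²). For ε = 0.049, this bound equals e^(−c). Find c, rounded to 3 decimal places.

7.952

c = 2nε²/(b − a)² = 2·1656·0.049² / 1² = 7.9521.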